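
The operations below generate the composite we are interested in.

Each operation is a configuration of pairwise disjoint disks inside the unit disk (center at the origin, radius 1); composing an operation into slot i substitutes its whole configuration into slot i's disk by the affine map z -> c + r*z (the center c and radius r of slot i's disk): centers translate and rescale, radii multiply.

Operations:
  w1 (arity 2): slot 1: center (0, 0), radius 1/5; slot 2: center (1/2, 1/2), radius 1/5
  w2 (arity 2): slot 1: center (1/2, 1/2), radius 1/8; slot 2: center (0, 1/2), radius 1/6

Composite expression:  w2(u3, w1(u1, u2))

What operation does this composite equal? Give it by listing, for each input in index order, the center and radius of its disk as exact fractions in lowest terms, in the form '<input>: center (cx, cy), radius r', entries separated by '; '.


u1: center (0, 1/2), radius 1/30; u2: center (1/12, 7/12), radius 1/30; u3: center (1/2, 1/2), radius 1/8

Nesting under w2 composes maps z -> c + r*z down each u-path.
for u3, the 1-step affine chain lands on center (1/2, 1/2), radius 1/8
for u1, the 2-step affine chain lands on center (0, 1/2), radius 1/30
for u2, the 2-step affine chain lands on center (1/12, 7/12), radius 1/30


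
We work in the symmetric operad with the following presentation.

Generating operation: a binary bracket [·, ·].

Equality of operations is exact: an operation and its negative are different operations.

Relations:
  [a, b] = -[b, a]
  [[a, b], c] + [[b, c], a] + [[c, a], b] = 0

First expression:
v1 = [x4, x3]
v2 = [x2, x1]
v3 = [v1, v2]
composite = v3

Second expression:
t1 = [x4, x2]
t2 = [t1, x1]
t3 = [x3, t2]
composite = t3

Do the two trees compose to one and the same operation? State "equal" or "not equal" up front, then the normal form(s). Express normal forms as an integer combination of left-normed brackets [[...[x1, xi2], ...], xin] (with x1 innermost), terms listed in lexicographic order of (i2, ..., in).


not equal: they reduce to -[[[x1, x2], x3], x4] + [[[x1, x2], x4], x3] and -[[[x1, x2], x4], x3] + [[[x1, x4], x2], x3]

In normal form, the first expression is -[[[x1, x2], x3], x4] + [[[x1, x2], x4], x3]
In normal form, the second expression is -[[[x1, x2], x4], x3] + [[[x1, x4], x2], x3]
They disagree, so not equal.


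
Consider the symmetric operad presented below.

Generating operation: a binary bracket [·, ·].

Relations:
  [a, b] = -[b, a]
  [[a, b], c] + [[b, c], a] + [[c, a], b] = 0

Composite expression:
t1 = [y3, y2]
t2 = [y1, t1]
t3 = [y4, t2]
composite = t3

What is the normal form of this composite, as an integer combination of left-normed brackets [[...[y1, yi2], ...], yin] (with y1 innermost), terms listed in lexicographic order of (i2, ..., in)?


Left-normed coefficients sit on the y1-initial expansion words.
Composite bracket: [y4, [y1, [y3, y2]]]
Each bracket splits as ab - ba, giving 8 signed words (2^3 = 8).
Keep just the words that open with y1:
  the word y1y2y3y4 carries sign +1 and contributes +[[[y1, y2], y3], y4]
  the word y1y3y2y4 carries sign -1 and contributes -[[[y1, y3], y2], y4]

[[[y1, y2], y3], y4] - [[[y1, y3], y2], y4]


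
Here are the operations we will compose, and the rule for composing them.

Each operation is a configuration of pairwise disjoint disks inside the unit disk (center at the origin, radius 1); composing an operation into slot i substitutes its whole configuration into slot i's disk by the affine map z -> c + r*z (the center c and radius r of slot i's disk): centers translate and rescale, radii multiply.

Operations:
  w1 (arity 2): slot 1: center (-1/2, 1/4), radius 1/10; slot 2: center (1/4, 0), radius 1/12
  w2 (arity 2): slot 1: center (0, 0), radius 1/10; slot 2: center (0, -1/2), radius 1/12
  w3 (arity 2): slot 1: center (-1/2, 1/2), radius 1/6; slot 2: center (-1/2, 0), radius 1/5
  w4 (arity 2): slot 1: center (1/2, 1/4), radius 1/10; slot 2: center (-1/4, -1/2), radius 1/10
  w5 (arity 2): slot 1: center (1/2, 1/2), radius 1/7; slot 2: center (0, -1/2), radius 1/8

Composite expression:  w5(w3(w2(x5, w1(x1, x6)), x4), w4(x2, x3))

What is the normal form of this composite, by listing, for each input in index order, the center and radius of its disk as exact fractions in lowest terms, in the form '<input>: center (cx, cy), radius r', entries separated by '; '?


x1: center (431/1008, 1129/2016), radius 1/5040; x2: center (1/16, -15/32), radius 1/80; x3: center (-1/32, -9/16), radius 1/80; x4: center (3/7, 1/2), radius 1/35; x5: center (3/7, 4/7), radius 1/420; x6: center (865/2016, 47/84), radius 1/6048

Follow each x-input down from w5: c' goes to c + r*c', radius to r*r'.
x5: after 3 affine steps, its disk has center (3/7, 4/7), radius 1/420
x1: after 4 affine steps, its disk has center (431/1008, 1129/2016), radius 1/5040
x6: after 4 affine steps, its disk has center (865/2016, 47/84), radius 1/6048
x4: after 2 affine steps, its disk has center (3/7, 1/2), radius 1/35
x2: after 2 affine steps, its disk has center (1/16, -15/32), radius 1/80
x3: after 2 affine steps, its disk has center (-1/32, -9/16), radius 1/80


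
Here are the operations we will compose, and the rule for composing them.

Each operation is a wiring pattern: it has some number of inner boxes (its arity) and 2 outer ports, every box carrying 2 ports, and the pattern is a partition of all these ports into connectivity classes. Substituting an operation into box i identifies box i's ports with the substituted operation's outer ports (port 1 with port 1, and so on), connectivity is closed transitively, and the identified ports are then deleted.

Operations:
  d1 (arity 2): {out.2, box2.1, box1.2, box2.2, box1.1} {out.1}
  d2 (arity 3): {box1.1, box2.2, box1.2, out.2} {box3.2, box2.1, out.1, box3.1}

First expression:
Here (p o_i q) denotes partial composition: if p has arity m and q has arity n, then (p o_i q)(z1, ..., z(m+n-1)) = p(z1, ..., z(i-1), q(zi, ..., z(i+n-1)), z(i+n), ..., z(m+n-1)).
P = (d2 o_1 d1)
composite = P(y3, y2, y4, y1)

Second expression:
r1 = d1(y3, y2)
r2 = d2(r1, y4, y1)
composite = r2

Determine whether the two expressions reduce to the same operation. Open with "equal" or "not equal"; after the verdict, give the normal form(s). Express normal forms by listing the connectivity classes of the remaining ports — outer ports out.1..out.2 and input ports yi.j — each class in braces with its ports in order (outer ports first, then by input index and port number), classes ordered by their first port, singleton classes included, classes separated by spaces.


Normal form of the first expression: {out.1, y1.1, y1.2, y4.1} {out.2, y2.1, y2.2, y3.1, y3.2, y4.2}
Normal form of the second expression: {out.1, y1.1, y1.2, y4.1} {out.2, y2.1, y2.2, y3.1, y3.2, y4.2}
The forms coincide; equal.

equal; both compose to {out.1, y1.1, y1.2, y4.1} {out.2, y2.1, y2.2, y3.1, y3.2, y4.2}


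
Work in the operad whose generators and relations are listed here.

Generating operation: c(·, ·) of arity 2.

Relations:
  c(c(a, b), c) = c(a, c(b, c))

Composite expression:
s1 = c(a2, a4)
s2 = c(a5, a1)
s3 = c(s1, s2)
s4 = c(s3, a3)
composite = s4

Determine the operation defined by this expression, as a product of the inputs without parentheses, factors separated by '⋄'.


a2 ⋄ a4 ⋄ a5 ⋄ a1 ⋄ a3

Associativity of c dissolves the nesting; only the a-input order survives.
c(a2, a4) unparenthesizes to a2 ⋄ a4
c(a5, a1) unparenthesizes to a5 ⋄ a1
c(c(a2, a4), c(a5, a1)) unparenthesizes to a2 ⋄ a4 ⋄ a5 ⋄ a1
c(c(c(a2, a4), c(a5, a1)), a3) unparenthesizes to a2 ⋄ a4 ⋄ a5 ⋄ a1 ⋄ a3


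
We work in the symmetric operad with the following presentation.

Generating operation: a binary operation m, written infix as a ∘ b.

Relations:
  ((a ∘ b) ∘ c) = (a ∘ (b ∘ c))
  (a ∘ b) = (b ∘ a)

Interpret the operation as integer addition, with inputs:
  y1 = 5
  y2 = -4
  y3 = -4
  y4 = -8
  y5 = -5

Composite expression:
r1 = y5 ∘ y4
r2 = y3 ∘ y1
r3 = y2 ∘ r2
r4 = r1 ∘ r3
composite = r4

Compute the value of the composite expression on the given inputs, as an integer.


(y5 ∘ y4) = -13
(y3 ∘ y1) = 1
(y2 ∘ (y3 ∘ y1)) = -3
((y5 ∘ y4) ∘ (y2 ∘ (y3 ∘ y1))) = -16

-16


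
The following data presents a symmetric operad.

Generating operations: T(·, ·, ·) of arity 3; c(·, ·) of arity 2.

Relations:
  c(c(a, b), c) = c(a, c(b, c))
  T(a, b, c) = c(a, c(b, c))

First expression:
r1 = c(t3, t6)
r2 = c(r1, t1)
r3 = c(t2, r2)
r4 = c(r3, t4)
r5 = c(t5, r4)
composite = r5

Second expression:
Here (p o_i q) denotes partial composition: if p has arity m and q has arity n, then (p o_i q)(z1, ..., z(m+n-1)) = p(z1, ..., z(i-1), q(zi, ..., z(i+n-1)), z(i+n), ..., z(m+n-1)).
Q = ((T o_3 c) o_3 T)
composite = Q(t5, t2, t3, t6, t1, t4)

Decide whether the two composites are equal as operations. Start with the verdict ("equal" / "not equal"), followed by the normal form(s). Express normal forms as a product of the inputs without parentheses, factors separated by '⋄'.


equal: each reduces to t5 ⋄ t2 ⋄ t3 ⋄ t6 ⋄ t1 ⋄ t4


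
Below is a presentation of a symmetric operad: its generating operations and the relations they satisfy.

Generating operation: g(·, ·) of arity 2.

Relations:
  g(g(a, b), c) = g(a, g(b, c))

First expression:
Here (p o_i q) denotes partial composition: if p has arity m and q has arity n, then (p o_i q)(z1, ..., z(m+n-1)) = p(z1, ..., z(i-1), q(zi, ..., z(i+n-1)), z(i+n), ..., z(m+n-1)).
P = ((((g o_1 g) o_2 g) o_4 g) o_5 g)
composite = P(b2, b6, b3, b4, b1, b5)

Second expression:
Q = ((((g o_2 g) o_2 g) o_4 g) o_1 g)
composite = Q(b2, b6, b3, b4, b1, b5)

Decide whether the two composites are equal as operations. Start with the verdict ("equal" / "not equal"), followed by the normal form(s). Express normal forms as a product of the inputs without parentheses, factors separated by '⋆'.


equal; both compose to b2 ⋆ b6 ⋆ b3 ⋆ b4 ⋆ b1 ⋆ b5

Reducing the first expression gives b2 ⋆ b6 ⋆ b3 ⋆ b4 ⋆ b1 ⋆ b5
Reducing the second expression gives b2 ⋆ b6 ⋆ b3 ⋆ b4 ⋆ b1 ⋆ b5
Same normal form: equal.


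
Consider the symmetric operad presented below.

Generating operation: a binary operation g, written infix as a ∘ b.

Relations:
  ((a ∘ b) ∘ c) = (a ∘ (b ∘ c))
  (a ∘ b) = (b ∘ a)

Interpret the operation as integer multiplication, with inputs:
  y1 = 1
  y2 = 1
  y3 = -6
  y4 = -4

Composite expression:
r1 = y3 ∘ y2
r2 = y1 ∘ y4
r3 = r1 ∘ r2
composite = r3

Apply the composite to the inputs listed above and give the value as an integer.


24


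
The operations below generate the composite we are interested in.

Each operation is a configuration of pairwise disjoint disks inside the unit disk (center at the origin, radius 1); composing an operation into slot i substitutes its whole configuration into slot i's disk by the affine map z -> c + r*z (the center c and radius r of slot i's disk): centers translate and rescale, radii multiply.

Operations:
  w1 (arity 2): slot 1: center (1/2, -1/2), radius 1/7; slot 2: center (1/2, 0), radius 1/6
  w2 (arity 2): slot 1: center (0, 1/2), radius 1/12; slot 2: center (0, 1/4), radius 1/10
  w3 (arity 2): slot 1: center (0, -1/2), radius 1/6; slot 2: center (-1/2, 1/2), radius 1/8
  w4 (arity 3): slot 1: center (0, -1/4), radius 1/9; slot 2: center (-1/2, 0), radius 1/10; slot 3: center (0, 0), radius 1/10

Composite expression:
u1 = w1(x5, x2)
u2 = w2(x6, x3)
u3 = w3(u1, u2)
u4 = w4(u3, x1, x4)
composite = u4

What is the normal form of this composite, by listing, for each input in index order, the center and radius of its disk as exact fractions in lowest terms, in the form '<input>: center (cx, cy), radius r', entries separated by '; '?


x1: center (-1/2, 0), radius 1/10; x2: center (1/108, -11/36), radius 1/324; x3: center (-1/18, -55/288), radius 1/720; x4: center (0, 0), radius 1/10; x5: center (1/108, -17/54), radius 1/378; x6: center (-1/18, -3/16), radius 1/864

Only the slot chain above each x matters under w4; compose those maps.
for x5, the 3-step affine chain lands on center (1/108, -17/54), radius 1/378
for x2, the 3-step affine chain lands on center (1/108, -11/36), radius 1/324
for x6, the 3-step affine chain lands on center (-1/18, -3/16), radius 1/864
for x3, the 3-step affine chain lands on center (-1/18, -55/288), radius 1/720
for x1, the 1-step affine chain lands on center (-1/2, 0), radius 1/10
for x4, the 1-step affine chain lands on center (0, 0), radius 1/10


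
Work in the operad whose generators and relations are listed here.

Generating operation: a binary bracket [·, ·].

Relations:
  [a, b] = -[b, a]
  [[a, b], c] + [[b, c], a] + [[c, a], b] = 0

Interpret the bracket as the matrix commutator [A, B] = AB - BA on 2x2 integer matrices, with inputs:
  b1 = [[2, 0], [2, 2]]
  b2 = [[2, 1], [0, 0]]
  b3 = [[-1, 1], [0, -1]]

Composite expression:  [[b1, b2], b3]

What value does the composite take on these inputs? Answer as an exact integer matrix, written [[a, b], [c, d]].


[[-4, -4], [0, 4]]

[b1, b2] = [[-2, 0], [4, 2]]
[[b1, b2], b3] = [[-4, -4], [0, 4]]


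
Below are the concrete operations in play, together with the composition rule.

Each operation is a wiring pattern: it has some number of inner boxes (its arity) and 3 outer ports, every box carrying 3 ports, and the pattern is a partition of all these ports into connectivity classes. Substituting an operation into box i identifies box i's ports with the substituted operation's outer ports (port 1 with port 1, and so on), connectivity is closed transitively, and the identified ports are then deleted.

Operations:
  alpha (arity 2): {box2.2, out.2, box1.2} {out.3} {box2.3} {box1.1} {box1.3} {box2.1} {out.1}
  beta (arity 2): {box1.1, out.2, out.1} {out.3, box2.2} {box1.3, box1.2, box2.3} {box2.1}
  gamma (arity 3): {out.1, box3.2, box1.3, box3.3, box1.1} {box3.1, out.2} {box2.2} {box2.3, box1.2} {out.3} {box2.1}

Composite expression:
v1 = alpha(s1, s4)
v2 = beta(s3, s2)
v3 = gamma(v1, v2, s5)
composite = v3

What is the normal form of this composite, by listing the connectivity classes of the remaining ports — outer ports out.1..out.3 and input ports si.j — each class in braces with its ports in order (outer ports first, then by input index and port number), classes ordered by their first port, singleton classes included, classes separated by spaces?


Substituting into gamma glues patterns; closure does the rest.
composing alpha on (s1, s4), with out.j its own outer ports: {out.1} {out.2, s1.2, s4.2} {out.3} {s1.1} {s1.3} {s4.1} {s4.3}
composing beta on (s3, s2), with out.j its own outer ports: {out.1, out.2, s3.1} {out.3, s2.2} {s2.1} {s2.3, s3.2, s3.3}
composing gamma on (s1, s4, s3, s2, s5), with out.j its own outer ports: {out.1, s5.2, s5.3} {out.2, s5.1} {out.3} {s1.1} {s1.2, s2.2, s4.2} {s1.3} {s2.1} {s2.3, s3.2, s3.3} {s3.1} {s4.1} {s4.3}

{out.1, s5.2, s5.3} {out.2, s5.1} {out.3} {s1.1} {s1.2, s2.2, s4.2} {s1.3} {s2.1} {s2.3, s3.2, s3.3} {s3.1} {s4.1} {s4.3}


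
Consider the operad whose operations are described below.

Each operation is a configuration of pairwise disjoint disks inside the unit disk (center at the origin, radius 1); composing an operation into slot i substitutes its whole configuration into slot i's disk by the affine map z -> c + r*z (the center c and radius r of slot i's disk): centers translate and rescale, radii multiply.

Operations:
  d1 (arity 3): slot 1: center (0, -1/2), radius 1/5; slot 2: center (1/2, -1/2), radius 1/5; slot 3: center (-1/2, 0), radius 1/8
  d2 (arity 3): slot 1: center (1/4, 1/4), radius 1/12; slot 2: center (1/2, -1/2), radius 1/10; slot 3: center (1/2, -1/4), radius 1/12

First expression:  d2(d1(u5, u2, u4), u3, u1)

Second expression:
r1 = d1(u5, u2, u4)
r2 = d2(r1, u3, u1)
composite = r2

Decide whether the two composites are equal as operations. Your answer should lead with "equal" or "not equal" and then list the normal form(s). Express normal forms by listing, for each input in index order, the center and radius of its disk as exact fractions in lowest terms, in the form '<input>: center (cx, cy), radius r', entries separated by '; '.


equal; the common form is u1: center (1/2, -1/4), radius 1/12; u2: center (7/24, 5/24), radius 1/60; u3: center (1/2, -1/2), radius 1/10; u4: center (5/24, 1/4), radius 1/96; u5: center (1/4, 5/24), radius 1/60

The first expression, normalized: u1: center (1/2, -1/4), radius 1/12; u2: center (7/24, 5/24), radius 1/60; u3: center (1/2, -1/2), radius 1/10; u4: center (5/24, 1/4), radius 1/96; u5: center (1/4, 5/24), radius 1/60
The second expression, normalized: u1: center (1/2, -1/4), radius 1/12; u2: center (7/24, 5/24), radius 1/60; u3: center (1/2, -1/2), radius 1/10; u4: center (5/24, 1/4), radius 1/96; u5: center (1/4, 5/24), radius 1/60
Both agree, so they are equal.


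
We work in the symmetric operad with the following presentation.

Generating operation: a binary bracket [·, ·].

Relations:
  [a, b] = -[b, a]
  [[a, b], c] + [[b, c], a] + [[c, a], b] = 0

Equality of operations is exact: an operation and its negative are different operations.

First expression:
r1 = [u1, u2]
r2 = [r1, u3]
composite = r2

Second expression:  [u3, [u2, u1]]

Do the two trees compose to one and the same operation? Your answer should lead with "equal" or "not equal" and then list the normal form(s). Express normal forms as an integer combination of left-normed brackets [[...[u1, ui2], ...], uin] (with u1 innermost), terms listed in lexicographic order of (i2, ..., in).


equal: each reduces to [[u1, u2], u3]


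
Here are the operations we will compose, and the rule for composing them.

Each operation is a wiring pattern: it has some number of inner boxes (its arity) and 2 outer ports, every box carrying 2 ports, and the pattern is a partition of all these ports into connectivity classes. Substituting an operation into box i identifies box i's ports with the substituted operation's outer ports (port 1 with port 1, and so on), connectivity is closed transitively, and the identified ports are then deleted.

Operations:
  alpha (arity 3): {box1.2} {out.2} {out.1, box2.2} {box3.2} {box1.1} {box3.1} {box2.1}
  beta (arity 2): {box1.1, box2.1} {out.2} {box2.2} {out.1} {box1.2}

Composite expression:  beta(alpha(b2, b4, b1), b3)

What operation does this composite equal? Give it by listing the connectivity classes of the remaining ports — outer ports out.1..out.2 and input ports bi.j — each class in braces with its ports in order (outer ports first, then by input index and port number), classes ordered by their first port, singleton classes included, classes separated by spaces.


{out.1} {out.2} {b1.1} {b1.2} {b2.1} {b2.2} {b3.1, b4.2} {b3.2} {b4.1}

Substituting into beta glues patterns; closure does the rest.
the subtree at alpha composes to {out.1, b4.2} {out.2} {b1.1} {b1.2} {b2.1} {b2.2} {b4.1} on (b2, b4, b1); out.j = own outer ports
the subtree at beta composes to {out.1} {out.2} {b1.1} {b1.2} {b2.1} {b2.2} {b3.1, b4.2} {b3.2} {b4.1} on (b2, b4, b1, b3); out.j = own outer ports


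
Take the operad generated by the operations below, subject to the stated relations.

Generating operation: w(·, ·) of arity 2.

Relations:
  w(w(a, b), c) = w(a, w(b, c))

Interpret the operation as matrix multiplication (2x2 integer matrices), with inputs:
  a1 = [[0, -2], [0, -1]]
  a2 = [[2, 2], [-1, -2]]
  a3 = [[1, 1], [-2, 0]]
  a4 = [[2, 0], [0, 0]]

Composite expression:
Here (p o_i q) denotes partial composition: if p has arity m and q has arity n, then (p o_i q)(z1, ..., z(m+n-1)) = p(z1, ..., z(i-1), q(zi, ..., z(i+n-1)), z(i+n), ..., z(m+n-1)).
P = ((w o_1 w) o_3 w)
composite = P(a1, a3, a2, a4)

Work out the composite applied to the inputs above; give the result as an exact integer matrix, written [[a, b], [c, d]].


[[16, 0], [8, 0]]


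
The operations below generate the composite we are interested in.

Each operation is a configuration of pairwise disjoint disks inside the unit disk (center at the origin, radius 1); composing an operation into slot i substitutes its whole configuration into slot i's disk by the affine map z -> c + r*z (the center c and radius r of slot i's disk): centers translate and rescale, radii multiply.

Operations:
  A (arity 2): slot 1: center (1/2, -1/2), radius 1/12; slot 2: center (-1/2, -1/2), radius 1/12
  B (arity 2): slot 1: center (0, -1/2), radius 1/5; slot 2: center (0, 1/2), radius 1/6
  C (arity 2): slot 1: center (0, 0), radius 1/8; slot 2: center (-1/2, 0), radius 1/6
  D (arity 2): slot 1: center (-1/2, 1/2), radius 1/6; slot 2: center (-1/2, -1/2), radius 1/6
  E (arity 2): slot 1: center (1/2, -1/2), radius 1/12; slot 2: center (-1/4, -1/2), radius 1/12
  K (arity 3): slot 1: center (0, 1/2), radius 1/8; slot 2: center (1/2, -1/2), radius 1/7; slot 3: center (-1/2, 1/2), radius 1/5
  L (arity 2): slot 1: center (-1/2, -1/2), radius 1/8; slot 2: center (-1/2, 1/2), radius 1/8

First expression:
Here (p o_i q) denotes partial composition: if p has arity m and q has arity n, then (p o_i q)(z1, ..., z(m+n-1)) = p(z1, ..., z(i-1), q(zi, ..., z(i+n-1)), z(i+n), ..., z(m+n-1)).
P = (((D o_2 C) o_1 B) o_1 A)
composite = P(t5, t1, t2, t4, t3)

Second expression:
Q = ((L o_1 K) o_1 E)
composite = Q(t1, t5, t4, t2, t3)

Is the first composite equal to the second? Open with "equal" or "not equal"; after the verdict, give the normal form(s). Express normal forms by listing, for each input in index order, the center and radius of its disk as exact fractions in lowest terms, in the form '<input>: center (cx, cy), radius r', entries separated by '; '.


not equal: they reduce to t1: center (-31/60, 2/5), radius 1/360; t2: center (-1/2, 7/12), radius 1/36; t3: center (-7/12, -1/2), radius 1/36; t4: center (-1/2, -1/2), radius 1/48; t5: center (-29/60, 2/5), radius 1/360 and t1: center (-63/128, -57/128), radius 1/768; t2: center (-9/16, -7/16), radius 1/40; t3: center (-1/2, 1/2), radius 1/8; t4: center (-7/16, -9/16), radius 1/56; t5: center (-129/256, -57/128), radius 1/768

Reducing the first expression gives t1: center (-31/60, 2/5), radius 1/360; t2: center (-1/2, 7/12), radius 1/36; t3: center (-7/12, -1/2), radius 1/36; t4: center (-1/2, -1/2), radius 1/48; t5: center (-29/60, 2/5), radius 1/360
Reducing the second expression gives t1: center (-63/128, -57/128), radius 1/768; t2: center (-9/16, -7/16), radius 1/40; t3: center (-1/2, 1/2), radius 1/8; t4: center (-7/16, -9/16), radius 1/56; t5: center (-129/256, -57/128), radius 1/768
The normal forms differ: not equal.


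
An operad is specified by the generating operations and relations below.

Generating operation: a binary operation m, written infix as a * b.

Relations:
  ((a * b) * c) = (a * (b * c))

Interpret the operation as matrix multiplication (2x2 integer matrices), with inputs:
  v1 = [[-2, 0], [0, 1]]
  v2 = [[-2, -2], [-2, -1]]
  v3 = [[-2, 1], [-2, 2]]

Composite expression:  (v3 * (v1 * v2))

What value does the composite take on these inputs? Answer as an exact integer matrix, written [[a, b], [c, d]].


(v1 * v2) = [[4, 4], [-2, -1]]
(v3 * (v1 * v2)) = [[-10, -9], [-12, -10]]

[[-10, -9], [-12, -10]]


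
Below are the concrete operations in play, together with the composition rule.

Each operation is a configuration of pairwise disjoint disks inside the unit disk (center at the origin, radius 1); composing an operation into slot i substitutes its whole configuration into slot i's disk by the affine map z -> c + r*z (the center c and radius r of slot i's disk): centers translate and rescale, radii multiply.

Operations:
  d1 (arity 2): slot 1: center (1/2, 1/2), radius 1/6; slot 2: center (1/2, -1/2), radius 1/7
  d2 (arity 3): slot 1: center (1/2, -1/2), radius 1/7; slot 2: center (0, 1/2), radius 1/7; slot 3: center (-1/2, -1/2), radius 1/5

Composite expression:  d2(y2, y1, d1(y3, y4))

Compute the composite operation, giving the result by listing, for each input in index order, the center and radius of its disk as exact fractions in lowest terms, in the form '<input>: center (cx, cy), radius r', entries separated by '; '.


y1: center (0, 1/2), radius 1/7; y2: center (1/2, -1/2), radius 1/7; y3: center (-2/5, -2/5), radius 1/30; y4: center (-2/5, -3/5), radius 1/35

Affine substitution under d2: radii multiply and y-centers shift.
tracing y2 down its 1-map path: center (1/2, -1/2), radius 1/7
tracing y1 down its 1-map path: center (0, 1/2), radius 1/7
tracing y3 down its 2-map path: center (-2/5, -2/5), radius 1/30
tracing y4 down its 2-map path: center (-2/5, -3/5), radius 1/35


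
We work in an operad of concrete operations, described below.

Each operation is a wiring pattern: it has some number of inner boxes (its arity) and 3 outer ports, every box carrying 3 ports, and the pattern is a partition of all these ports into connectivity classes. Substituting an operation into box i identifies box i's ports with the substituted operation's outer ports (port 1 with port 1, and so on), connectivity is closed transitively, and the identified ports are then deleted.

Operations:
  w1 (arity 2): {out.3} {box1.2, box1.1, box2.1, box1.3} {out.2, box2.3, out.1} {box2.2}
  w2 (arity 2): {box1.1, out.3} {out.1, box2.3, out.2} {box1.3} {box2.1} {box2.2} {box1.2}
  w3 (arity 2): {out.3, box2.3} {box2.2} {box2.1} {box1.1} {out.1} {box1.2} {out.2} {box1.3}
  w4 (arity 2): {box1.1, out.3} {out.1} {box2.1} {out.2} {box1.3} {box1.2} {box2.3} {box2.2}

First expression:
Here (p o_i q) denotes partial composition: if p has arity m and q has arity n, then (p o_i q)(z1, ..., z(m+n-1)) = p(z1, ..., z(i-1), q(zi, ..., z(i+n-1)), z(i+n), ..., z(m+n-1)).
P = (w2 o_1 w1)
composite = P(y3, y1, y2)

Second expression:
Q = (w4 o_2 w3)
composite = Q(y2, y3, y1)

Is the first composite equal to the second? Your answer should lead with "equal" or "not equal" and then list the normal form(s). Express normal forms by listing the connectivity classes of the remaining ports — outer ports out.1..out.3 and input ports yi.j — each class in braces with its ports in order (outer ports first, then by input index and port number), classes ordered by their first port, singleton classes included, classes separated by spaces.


not equal — first {out.1, out.2, y2.3} {out.3, y1.3} {y1.1, y3.1, y3.2, y3.3} {y1.2} {y2.1} {y2.2}, second {out.1} {out.2} {out.3, y2.1} {y1.1} {y1.2} {y1.3} {y2.2} {y2.3} {y3.1} {y3.2} {y3.3}

The first expression, normalized: {out.1, out.2, y2.3} {out.3, y1.3} {y1.1, y3.1, y3.2, y3.3} {y1.2} {y2.1} {y2.2}
The second expression, normalized: {out.1} {out.2} {out.3, y2.1} {y1.1} {y1.2} {y1.3} {y2.2} {y2.3} {y3.1} {y3.2} {y3.3}
The forms do not match — not equal.


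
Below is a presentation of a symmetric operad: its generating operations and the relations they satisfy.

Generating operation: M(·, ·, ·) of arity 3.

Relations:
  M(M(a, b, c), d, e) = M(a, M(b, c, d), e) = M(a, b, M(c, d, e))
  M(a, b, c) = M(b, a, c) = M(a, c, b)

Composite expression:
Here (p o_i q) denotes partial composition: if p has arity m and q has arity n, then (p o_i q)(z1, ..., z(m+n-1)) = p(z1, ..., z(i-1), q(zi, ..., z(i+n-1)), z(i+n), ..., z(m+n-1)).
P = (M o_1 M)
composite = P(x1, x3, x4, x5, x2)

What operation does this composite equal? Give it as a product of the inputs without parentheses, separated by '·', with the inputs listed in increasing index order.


Key point: M commutes, so take the x-inputs in any fixed order.
M(x1, x3, x4) reduces to x1 · x3 · x4
M(M(x1, x3, x4), x5, x2) reduces to x1 · x3 · x4 · x5 · x2
putting the inputs in ascending order: x1 · x2 · x3 · x4 · x5

x1 · x2 · x3 · x4 · x5


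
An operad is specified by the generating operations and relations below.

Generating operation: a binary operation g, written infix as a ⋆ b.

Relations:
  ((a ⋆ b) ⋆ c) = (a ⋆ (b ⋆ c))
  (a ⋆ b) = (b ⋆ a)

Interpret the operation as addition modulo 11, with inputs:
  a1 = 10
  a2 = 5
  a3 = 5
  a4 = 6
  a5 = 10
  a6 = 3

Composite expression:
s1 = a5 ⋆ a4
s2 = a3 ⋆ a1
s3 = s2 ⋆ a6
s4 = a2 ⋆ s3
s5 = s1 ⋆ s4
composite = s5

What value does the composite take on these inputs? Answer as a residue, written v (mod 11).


6 (mod 11)

(a5 ⋆ a4) = 5
(a3 ⋆ a1) = 4
((a3 ⋆ a1) ⋆ a6) = 7
(a2 ⋆ ((a3 ⋆ a1) ⋆ a6)) = 1
((a5 ⋆ a4) ⋆ (a2 ⋆ ((a3 ⋆ a1) ⋆ a6))) = 6


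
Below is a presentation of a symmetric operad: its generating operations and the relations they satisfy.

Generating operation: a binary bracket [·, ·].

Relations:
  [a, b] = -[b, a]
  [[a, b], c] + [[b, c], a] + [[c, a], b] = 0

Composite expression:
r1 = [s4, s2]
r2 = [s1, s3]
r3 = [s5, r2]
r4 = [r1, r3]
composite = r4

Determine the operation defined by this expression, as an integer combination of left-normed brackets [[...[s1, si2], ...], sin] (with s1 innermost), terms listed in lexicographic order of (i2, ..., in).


Left-normed coefficients sit on the s1-initial expansion words.
Composite bracket: [[s4, s2], [s5, [s1, s3]]]
Each bracket splits as ab - ba, giving 16 signed words (2^4 = 16).
Only words starting with s1 matter:
  the word s1s3s5s2s4 carries sign -1 and contributes -[[[[s1, s3], s5], s2], s4]
  the word s1s3s5s4s2 carries sign +1 and contributes +[[[[s1, s3], s5], s4], s2]

-[[[[s1, s3], s5], s2], s4] + [[[[s1, s3], s5], s4], s2]


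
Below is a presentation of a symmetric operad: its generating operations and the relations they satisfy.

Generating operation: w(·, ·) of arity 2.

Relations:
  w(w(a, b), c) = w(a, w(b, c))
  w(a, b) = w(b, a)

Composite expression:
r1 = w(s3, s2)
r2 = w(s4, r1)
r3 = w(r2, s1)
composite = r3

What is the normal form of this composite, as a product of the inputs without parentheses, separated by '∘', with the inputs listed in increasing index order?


s1 ∘ s2 ∘ s3 ∘ s4

Both nesting and order wash out for w; what remains is which s's occur.
w(s3, s2) flattens to s3 ∘ s2
w(s4, w(s3, s2)) flattens to s4 ∘ s3 ∘ s2
w(w(s4, w(s3, s2)), s1) flattens to s4 ∘ s3 ∘ s2 ∘ s1
sorting the factors by input index: s1 ∘ s2 ∘ s3 ∘ s4


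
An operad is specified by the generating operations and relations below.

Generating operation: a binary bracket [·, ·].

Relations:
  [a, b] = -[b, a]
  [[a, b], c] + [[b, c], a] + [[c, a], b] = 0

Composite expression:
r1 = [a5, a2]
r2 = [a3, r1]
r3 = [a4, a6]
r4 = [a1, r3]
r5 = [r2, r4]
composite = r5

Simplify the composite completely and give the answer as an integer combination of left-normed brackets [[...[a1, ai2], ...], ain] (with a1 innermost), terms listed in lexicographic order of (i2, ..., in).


-[[[[[a1, a4], a6], a2], a5], a3] + [[[[[a1, a4], a6], a3], a2], a5] - [[[[[a1, a4], a6], a3], a5], a2] + [[[[[a1, a4], a6], a5], a2], a3] + [[[[[a1, a6], a4], a2], a5], a3] - [[[[[a1, a6], a4], a3], a2], a5] + [[[[[a1, a6], a4], a3], a5], a2] - [[[[[a1, a6], a4], a5], a2], a3]

Left-normed coefficients sit on the a1-initial expansion words.
Composite bracket: [[a3, [a5, a2]], [a1, [a4, a6]]]
Under [a, b] = ab - ba we get 32 signed associative words (2^5 = 32).
Keep just the words that open with a1:
  a1a4a6a2a5a3 appears with sign -1, giving the term -[[[[[a1, a4], a6], a2], a5], a3]
  a1a4a6a3a2a5 appears with sign +1, giving the term +[[[[[a1, a4], a6], a3], a2], a5]
  a1a4a6a3a5a2 appears with sign -1, giving the term -[[[[[a1, a4], a6], a3], a5], a2]
  a1a4a6a5a2a3 appears with sign +1, giving the term +[[[[[a1, a4], a6], a5], a2], a3]
  a1a6a4a2a5a3 appears with sign +1, giving the term +[[[[[a1, a6], a4], a2], a5], a3]
  a1a6a4a3a2a5 appears with sign -1, giving the term -[[[[[a1, a6], a4], a3], a2], a5]
  a1a6a4a3a5a2 appears with sign +1, giving the term +[[[[[a1, a6], a4], a3], a5], a2]
  a1a6a4a5a2a3 appears with sign -1, giving the term -[[[[[a1, a6], a4], a5], a2], a3]


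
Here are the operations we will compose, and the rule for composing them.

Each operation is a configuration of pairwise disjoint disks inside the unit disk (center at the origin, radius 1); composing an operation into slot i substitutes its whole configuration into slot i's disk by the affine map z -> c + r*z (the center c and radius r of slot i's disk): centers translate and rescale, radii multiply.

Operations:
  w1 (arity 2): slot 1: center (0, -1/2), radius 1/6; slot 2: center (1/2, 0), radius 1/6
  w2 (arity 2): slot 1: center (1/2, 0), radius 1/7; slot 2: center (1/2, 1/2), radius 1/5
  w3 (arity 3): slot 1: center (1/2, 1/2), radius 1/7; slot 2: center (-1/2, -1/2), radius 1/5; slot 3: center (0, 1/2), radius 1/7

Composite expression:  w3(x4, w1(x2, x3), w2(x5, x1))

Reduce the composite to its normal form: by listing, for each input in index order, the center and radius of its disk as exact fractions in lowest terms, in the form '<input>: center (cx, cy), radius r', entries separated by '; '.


x1: center (1/14, 4/7), radius 1/35; x2: center (-1/2, -3/5), radius 1/30; x3: center (-2/5, -1/2), radius 1/30; x4: center (1/2, 1/2), radius 1/7; x5: center (1/14, 1/2), radius 1/49

Nesting under w3 composes maps z -> c + r*z down each x-path.
input x4: applying the 1 nested substitution gives center (1/2, 1/2), radius 1/7
input x2: applying the 2 nested substitutions gives center (-1/2, -3/5), radius 1/30
input x3: applying the 2 nested substitutions gives center (-2/5, -1/2), radius 1/30
input x5: applying the 2 nested substitutions gives center (1/14, 1/2), radius 1/49
input x1: applying the 2 nested substitutions gives center (1/14, 4/7), radius 1/35


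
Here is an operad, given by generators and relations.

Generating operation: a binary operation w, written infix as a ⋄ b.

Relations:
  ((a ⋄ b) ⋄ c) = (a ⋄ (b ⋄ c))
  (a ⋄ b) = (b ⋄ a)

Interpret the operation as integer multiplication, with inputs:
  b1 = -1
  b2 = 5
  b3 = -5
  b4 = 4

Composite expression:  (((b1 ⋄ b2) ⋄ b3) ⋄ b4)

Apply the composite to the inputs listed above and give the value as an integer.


100

(b1 ⋄ b2) = -5
((b1 ⋄ b2) ⋄ b3) = 25
(((b1 ⋄ b2) ⋄ b3) ⋄ b4) = 100


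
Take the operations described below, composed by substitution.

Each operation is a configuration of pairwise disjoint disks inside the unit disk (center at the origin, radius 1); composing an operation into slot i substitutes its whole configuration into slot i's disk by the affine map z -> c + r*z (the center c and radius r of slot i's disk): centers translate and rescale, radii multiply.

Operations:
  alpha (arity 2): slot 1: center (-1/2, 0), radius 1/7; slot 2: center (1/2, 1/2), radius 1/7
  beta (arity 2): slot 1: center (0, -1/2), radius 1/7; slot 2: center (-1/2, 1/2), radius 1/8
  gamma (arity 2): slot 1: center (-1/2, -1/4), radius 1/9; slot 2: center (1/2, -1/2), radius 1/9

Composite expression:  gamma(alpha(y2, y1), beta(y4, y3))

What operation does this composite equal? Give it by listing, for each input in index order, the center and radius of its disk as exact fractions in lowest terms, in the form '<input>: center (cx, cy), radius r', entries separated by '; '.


y1: center (-4/9, -7/36), radius 1/63; y2: center (-5/9, -1/4), radius 1/63; y3: center (4/9, -4/9), radius 1/72; y4: center (1/2, -5/9), radius 1/63

Affine substitution under gamma: radii multiply and y-centers shift.
y2: after 2 affine steps, its disk has center (-5/9, -1/4), radius 1/63
y1: after 2 affine steps, its disk has center (-4/9, -7/36), radius 1/63
y4: after 2 affine steps, its disk has center (1/2, -5/9), radius 1/63
y3: after 2 affine steps, its disk has center (4/9, -4/9), radius 1/72


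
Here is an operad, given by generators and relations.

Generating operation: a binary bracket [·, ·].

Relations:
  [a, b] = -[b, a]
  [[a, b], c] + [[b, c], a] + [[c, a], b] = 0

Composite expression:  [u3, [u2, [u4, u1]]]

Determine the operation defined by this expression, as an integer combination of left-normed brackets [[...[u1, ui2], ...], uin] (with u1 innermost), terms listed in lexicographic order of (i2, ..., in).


-[[[u1, u4], u2], u3]

A multilinear Lie element is pinned by u1-initial words (u1 innermost).
Composite bracket: [u3, [u2, [u4, u1]]]
The bracket unfolds into 8 signed words via [a, b] = ab - ba (2^3 = 8).
Only words starting with u1 matter:
  word u1u4u2u3 has sign -1, contributing -[[[u1, u4], u2], u3]


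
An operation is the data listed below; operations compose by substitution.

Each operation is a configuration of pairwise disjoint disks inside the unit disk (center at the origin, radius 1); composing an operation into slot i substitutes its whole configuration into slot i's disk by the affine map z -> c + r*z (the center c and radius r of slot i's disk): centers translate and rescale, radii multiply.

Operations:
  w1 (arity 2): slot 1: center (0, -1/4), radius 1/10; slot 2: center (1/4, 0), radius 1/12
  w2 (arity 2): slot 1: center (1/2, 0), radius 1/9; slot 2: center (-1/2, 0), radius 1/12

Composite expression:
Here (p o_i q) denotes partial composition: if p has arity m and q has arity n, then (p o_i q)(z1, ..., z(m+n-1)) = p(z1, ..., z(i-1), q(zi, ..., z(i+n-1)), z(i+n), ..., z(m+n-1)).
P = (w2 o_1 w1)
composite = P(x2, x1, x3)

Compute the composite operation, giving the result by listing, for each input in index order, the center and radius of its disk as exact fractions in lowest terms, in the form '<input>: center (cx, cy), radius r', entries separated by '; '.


x1: center (19/36, 0), radius 1/108; x2: center (1/2, -1/36), radius 1/90; x3: center (-1/2, 0), radius 1/12

Below w2, radii multiply path by path; the x-disk centers shift.
tracing x2 down its 2-map path: center (1/2, -1/36), radius 1/90
tracing x1 down its 2-map path: center (19/36, 0), radius 1/108
tracing x3 down its 1-map path: center (-1/2, 0), radius 1/12


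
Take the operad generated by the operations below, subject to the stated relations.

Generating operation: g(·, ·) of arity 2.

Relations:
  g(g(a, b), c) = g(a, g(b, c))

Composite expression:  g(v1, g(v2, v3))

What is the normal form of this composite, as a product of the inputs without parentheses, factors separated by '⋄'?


v1 ⋄ v2 ⋄ v3


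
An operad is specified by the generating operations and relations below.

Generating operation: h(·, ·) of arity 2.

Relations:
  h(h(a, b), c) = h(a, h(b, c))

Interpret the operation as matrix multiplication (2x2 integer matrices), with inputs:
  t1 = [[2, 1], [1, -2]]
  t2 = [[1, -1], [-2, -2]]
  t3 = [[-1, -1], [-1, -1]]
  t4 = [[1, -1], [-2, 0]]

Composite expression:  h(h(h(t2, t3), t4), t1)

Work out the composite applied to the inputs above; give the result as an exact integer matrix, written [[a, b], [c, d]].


[[0, 0], [-12, 4]]

h(t2, t3) = [[0, 0], [4, 4]]
h(h(t2, t3), t4) = [[0, 0], [-4, -4]]
h(h(h(t2, t3), t4), t1) = [[0, 0], [-12, 4]]


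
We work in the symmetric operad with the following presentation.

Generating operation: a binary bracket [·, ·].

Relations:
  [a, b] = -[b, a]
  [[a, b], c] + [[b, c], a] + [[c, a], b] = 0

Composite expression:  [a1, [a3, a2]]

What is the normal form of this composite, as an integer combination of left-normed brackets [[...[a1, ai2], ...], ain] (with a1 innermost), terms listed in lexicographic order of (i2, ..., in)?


-[[a1, a2], a3] + [[a1, a3], a2]

Left-normed coefficients sit on the a1-initial expansion words.
Composite bracket: [a1, [a3, a2]]
Each bracket splits as ab - ba, giving 4 signed words (2^2 = 4).
Only words starting with a1 matter:
  word a1a2a3 has sign -1, contributing -[[a1, a2], a3]
  word a1a3a2 has sign +1, contributing +[[a1, a3], a2]


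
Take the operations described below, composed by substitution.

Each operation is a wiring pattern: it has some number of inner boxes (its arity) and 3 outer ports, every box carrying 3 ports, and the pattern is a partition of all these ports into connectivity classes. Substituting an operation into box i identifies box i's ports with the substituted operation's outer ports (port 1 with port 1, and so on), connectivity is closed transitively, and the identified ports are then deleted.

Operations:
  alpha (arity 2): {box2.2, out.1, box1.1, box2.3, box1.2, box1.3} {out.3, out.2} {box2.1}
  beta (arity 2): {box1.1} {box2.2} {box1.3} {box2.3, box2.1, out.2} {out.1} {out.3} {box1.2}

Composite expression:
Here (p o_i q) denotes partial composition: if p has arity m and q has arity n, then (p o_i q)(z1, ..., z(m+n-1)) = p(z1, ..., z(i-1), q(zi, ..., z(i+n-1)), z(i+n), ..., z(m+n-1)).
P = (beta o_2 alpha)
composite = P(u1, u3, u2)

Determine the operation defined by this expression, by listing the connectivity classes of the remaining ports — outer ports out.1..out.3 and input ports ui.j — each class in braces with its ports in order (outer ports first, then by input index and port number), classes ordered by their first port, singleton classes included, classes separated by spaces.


{out.1} {out.2, u2.2, u2.3, u3.1, u3.2, u3.3} {out.3} {u1.1} {u1.2} {u1.3} {u2.1}
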